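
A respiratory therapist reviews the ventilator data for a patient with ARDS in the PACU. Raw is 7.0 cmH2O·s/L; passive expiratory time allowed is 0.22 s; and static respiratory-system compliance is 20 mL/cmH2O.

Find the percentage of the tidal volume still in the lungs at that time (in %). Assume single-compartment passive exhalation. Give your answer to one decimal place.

τ = R × C = 7.0 × 20 mL/cmH2O = 7.0 × 0.020 L/cmH2O = 0.14 s.
Passive exhalation: V(t)/V₀ = e^(−t/τ) = e^(−0.22/0.14) = 0.2077.
Fraction remaining = 0.2077 → 20.77%.

20.8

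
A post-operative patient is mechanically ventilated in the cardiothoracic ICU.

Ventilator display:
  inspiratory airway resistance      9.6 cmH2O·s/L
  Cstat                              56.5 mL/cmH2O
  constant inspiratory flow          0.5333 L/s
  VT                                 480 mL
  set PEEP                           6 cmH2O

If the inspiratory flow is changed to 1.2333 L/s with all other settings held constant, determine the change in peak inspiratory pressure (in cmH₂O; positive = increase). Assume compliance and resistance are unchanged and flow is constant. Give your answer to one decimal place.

6.7

PIP = Vt/C + R·V̇ + PEEP (constant-flow equation of motion).
Only the resistive term changes: ΔPIP = R × ΔV̇ = 9.6 × (1.2333 − 0.5333) = 9.6 × 0.7 = 6.72 cmH2O.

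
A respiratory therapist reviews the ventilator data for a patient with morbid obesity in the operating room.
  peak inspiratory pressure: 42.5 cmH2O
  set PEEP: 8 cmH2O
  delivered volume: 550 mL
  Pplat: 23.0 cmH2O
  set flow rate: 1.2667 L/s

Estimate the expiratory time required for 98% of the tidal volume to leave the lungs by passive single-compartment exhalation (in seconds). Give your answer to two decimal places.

R = (PIP − Pplat)/V̇ = (42.5 − 23.0) / 1.2667 = 19.5/1.2667 = 15.394 cmH2O·s/L.
C = Vt/(Pplat − PEEP) = 550.0 / (23.0 − 8) = 550.0/15.0 = 36.667 mL/cmH2O.
τ = R × C = 15.394 × 0.03667 L/cmH2O = 0.5645 s.
t = −τ·ln(1 − 0.98) = −0.5645·ln(0.02) = 2.208 s.

2.21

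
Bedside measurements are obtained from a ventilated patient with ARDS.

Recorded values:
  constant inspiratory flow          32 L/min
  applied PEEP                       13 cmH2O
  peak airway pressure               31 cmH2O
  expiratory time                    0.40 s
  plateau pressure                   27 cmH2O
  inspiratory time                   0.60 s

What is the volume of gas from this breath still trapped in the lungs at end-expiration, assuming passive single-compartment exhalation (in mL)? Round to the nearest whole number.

31

Flow: 32 L/min ÷ 60 = 0.5333 L/s.
Vt = flow × Ti = 0.5333 L/s × 0.60 s × 1000 mL/L = 319.98 mL.
R = (PIP − Pplat)/V̇ = (31 − 27) / 0.5333 = 4.0/0.5333 = 7.5 cmH2O·s/L.
C = Vt/(Pplat − PEEP) = 319.98 / (27 − 13) = 319.98/14.0 = 22.856 mL/cmH2O.
τ = R × C = 7.5 × 0.02286 L/cmH2O = 0.1715 s.
Fraction remaining = e^(−Te/τ) = e^(−0.40/0.1715) = 0.09707.
Trapped volume = 319.98 × 0.09707 = 31.06 mL.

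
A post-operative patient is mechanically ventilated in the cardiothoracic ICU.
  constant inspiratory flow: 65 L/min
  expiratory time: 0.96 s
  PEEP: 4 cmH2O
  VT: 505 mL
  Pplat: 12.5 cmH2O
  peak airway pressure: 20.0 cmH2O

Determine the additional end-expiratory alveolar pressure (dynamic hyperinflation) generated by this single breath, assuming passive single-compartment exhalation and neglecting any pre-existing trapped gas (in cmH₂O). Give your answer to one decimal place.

Flow: 65 L/min ÷ 60 = 1.0833 L/s.
R = (PIP − Pplat)/V̇ = (20.0 − 12.5) / 1.0833 = 7.5/1.0833 = 6.923 cmH2O·s/L.
C = Vt/(Pplat − PEEP) = 505.0 / (12.5 − 4) = 505.0/8.5 = 59.412 mL/cmH2O.
τ = R × C = 6.923 × 0.05941 L/cmH2O = 0.4113 s.
Fraction remaining = e^(−Te/τ) = e^(−0.96/0.4113) = 0.0969; trapped volume = 505.0 × 0.0969 = 48.935 mL.
Additional alveolar pressure from trapping ≈ V_trapped / C = 48.935 / 59.412 = 0.8237 cmH2O.

0.8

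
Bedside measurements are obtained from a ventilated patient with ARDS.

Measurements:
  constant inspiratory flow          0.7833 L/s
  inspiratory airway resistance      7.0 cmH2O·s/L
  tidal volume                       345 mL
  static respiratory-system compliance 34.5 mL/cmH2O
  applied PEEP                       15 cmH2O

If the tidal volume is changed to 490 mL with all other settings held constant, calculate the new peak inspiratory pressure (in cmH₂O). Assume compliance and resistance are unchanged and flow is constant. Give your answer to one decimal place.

PIP = Vt/C + R·V̇ + PEEP (constant-flow equation of motion).
Only the elastic term changes: ΔPIP = ΔVt / C = (490 − 345) / 34.5 = 4.203 cmH2O.
Original PIP = 345/34.5 + 7.0×0.7833 + 15 = 30.483 cmH2O; new PIP = 30.483 + (4.203) = 34.686 cmH2O.

34.7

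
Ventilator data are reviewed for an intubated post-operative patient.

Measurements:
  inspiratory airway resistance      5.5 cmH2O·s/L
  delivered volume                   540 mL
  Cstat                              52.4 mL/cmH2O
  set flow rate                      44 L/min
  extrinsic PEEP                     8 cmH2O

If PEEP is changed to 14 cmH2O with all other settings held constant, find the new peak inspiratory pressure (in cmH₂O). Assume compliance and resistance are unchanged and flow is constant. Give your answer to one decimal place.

28.3

Flow: 44 L/min ÷ 60 = 0.7333 L/s.
PIP = Vt/C + R·V̇ + PEEP (constant-flow equation of motion).
Only the baseline term changes: ΔPIP = ΔPEEP = 14 − 8 = 6.0 cmH2O.
Original PIP = 540/52.4 + 5.5×0.7333 + 8 = 22.338 cmH2O; new PIP = 22.338 + (6.0) = 28.338 cmH2O.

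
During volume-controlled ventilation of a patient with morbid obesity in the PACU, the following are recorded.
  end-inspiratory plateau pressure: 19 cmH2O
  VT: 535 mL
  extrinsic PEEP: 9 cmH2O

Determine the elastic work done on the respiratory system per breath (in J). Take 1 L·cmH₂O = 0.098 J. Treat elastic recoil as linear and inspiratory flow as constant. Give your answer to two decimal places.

0.26

Elastic work ≈ ½ × (Pplat − PEEP) × Vt = 0.5 × (19 − 9) × 0.535 L = 0.5 × 10.0 × 0.535 = 2.675 L·cmH2O.
× 0.098 J/(L·cmH2O) → 0.2622 J.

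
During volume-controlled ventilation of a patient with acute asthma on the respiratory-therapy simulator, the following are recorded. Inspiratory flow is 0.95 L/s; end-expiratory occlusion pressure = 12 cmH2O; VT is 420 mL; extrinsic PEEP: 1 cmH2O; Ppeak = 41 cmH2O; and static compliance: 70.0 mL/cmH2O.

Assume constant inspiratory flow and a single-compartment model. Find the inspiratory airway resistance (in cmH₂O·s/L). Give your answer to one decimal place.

24.2

Total PEEP = 12 cmH2O (set 1 + intrinsic 11); this is the baseline alveolar pressure.
Equation of motion (constant flow): PIP = Vt/C + R·V̇ + PEEP.
R·V̇ = PIP − Vt/C − PEEP = 41 − 420/70.0 − 12 = 41 − 6.0 − 12 = 23.0 cmH2O.
R = 23.0 / 0.95 = 24.211 cmH2O·s/L.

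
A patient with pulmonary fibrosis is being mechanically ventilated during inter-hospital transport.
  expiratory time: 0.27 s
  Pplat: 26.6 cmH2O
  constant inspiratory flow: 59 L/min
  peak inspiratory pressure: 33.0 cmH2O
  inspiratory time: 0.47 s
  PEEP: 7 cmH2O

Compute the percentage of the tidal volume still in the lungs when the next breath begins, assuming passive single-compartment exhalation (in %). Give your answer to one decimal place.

17.2

Flow: 59 L/min ÷ 60 = 0.9833 L/s.
Vt = flow × Ti = 0.9833 L/s × 0.47 s × 1000 mL/L = 462.15 mL.
R = (PIP − Pplat)/V̇ = (33.0 − 26.6) / 0.9833 = 6.4/0.9833 = 6.509 cmH2O·s/L.
C = Vt/(Pplat − PEEP) = 462.15 / (26.6 − 7) = 462.15/19.6 = 23.579 mL/cmH2O.
τ = R × C = 6.509 × 0.02358 L/cmH2O = 0.1535 s.
Fraction remaining at end-expiration = e^(−Te/τ) = e^(−0.27/0.1535) = 0.1722 → 17.22%.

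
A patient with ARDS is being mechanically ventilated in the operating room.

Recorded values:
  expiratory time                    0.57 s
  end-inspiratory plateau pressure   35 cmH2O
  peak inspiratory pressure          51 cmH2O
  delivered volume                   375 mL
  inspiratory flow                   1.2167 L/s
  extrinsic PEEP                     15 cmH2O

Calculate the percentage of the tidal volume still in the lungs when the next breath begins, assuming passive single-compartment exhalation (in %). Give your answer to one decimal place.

R = (PIP − Pplat)/V̇ = (51 − 35) / 1.2167 = 16.0/1.2167 = 13.15 cmH2O·s/L.
C = Vt/(Pplat − PEEP) = 375.0 / (35 − 15) = 375.0/20.0 = 18.75 mL/cmH2O.
τ = R × C = 13.15 × 0.01875 L/cmH2O = 0.2466 s.
Fraction remaining at end-expiration = e^(−Te/τ) = e^(−0.57/0.2466) = 0.09912 → 9.912%.

9.9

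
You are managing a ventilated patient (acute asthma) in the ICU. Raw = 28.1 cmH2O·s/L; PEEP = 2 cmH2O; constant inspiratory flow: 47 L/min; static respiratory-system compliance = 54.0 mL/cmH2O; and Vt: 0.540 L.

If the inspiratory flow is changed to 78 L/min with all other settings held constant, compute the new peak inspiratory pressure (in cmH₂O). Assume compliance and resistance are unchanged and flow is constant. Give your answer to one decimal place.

48.5

Flow: 47 L/min ÷ 60 = 0.7833 L/s.
New flow: 78 L/min ÷ 60 = 1.3 L/s.
PIP = Vt/C + R·V̇ + PEEP (constant-flow equation of motion).
Only the resistive term changes: ΔPIP = R × ΔV̇ = 28.1 × (1.3 − 0.7833) = 28.1 × 0.5167 = 14.519 cmH2O.
Original PIP = 540/54.0 + 28.1×0.7833 + 2 = 34.011 cmH2O; new PIP = 34.011 + (14.519) = 48.53 cmH2O.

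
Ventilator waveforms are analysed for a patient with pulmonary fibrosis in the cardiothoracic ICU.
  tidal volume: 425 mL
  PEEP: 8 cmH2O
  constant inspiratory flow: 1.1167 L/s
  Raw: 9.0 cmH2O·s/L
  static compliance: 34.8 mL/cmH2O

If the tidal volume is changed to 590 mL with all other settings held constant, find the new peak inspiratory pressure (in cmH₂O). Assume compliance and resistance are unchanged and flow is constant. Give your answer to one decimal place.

PIP = Vt/C + R·V̇ + PEEP (constant-flow equation of motion).
Only the elastic term changes: ΔPIP = ΔVt / C = (590 − 425) / 34.8 = 4.741 cmH2O.
Original PIP = 425/34.8 + 9.0×1.1167 + 8 = 30.263 cmH2O; new PIP = 30.263 + (4.741) = 35.004 cmH2O.

35.0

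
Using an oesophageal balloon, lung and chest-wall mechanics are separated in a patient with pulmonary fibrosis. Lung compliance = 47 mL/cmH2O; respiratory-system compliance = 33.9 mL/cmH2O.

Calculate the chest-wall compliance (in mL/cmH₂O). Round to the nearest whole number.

122

1/Ccw = 1/Crs − 1/CL.
1/Ccw = 1/33.9 − 1/47 = 0.008222.
Ccw = 121.62 mL/cmH2O.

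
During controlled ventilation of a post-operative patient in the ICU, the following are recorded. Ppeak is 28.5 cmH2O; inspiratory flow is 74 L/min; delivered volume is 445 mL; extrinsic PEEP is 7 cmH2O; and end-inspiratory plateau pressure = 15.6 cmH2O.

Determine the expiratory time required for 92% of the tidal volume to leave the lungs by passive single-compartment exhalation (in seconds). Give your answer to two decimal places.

1.37

Flow: 74 L/min ÷ 60 = 1.2333 L/s.
R = (PIP − Pplat)/V̇ = (28.5 − 15.6) / 1.2333 = 12.9/1.2333 = 10.46 cmH2O·s/L.
C = Vt/(Pplat − PEEP) = 445.0 / (15.6 − 7) = 445.0/8.6 = 51.744 mL/cmH2O.
τ = R × C = 10.46 × 0.05174 L/cmH2O = 0.5412 s.
t = −τ·ln(1 − 0.92) = −0.5412·ln(0.08) = 1.367 s.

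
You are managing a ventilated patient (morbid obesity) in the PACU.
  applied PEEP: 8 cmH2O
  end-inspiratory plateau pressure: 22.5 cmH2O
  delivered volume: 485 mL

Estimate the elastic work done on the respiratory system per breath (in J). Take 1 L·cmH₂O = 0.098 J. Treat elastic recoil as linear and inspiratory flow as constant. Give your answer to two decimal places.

0.34

Elastic work ≈ ½ × (Pplat − PEEP) × Vt = 0.5 × (22.5 − 8) × 0.485 L = 0.5 × 14.5 × 0.485 = 3.516 L·cmH2O.
× 0.098 J/(L·cmH2O) → 0.3446 J.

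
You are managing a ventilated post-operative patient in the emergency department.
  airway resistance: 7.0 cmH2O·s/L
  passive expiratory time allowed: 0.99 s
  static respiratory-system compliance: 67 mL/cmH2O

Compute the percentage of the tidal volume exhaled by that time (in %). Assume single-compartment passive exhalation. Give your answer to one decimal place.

87.9

τ = R × C = 7.0 × 67 mL/cmH2O = 7.0 × 0.067 L/cmH2O = 0.469 s.
Passive exhalation: V(t)/V₀ = e^(−t/τ) = e^(−0.99/0.469) = 0.1211.
Fraction exhaled = 1 − 0.1211 = 0.8789 → 87.89%.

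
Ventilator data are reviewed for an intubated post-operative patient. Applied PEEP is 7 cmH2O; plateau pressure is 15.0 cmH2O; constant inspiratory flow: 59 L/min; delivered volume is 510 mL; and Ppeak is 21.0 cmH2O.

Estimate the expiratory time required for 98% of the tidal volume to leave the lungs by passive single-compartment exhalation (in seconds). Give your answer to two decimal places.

Flow: 59 L/min ÷ 60 = 0.9833 L/s.
R = (PIP − Pplat)/V̇ = (21.0 − 15.0) / 0.9833 = 6.0/0.9833 = 6.102 cmH2O·s/L.
C = Vt/(Pplat − PEEP) = 510.0 / (15.0 − 7) = 510.0/8.0 = 63.75 mL/cmH2O.
τ = R × C = 6.102 × 0.06375 L/cmH2O = 0.389 s.
t = −τ·ln(1 − 0.98) = −0.389·ln(0.02) = 1.522 s.

1.52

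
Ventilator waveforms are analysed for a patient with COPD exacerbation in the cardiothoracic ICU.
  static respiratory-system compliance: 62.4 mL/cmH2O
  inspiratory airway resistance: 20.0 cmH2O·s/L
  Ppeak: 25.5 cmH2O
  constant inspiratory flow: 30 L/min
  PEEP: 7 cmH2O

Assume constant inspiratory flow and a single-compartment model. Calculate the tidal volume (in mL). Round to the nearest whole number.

530

Flow: 30 L/min ÷ 60 = 0.5 L/s.
Equation of motion (constant flow): PIP = Vt/C + R·V̇ + PEEP.
Vt/C = PIP − R·V̇ − PEEP = 25.5 − 10.0 − 7 = 8.5 cmH2O.
Vt = C × 8.5 = 62.4 × 8.5 = 530.4 mL.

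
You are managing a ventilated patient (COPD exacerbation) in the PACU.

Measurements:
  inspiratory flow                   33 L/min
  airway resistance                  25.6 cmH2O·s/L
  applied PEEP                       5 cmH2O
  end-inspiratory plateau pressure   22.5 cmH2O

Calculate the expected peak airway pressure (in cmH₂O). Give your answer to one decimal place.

Flow: 33 L/min ÷ 60 = 0.55 L/s.
PIP = Pplat + Raw × flow = 22.5 + 25.6 × 0.55 = 22.5 + 14.08 = 36.58 cmH2O.

36.6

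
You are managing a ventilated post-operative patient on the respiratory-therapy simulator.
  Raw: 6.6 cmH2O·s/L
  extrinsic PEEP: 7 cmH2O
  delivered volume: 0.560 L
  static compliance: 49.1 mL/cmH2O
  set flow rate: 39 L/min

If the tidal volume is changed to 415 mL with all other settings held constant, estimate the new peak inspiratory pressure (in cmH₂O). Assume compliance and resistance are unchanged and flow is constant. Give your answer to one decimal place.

Flow: 39 L/min ÷ 60 = 0.65 L/s.
PIP = Vt/C + R·V̇ + PEEP (constant-flow equation of motion).
Only the elastic term changes: ΔPIP = ΔVt / C = (415 − 560) / 49.1 = -2.953 cmH2O.
Original PIP = 560/49.1 + 6.6×0.65 + 7 = 22.695 cmH2O; new PIP = 22.695 + (-2.953) = 19.742 cmH2O.

19.7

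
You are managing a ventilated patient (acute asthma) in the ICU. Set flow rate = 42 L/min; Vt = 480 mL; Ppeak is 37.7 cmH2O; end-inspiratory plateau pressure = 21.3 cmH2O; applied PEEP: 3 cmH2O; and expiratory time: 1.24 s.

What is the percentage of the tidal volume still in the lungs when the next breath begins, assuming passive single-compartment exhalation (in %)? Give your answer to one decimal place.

13.3

Flow: 42 L/min ÷ 60 = 0.7 L/s.
R = (PIP − Pplat)/V̇ = (37.7 − 21.3) / 0.7 = 16.4/0.7 = 23.429 cmH2O·s/L.
C = Vt/(Pplat − PEEP) = 480.0 / (21.3 − 3) = 480.0/18.3 = 26.23 mL/cmH2O.
τ = R × C = 23.429 × 0.02623 L/cmH2O = 0.6145 s.
Fraction remaining at end-expiration = e^(−Te/τ) = e^(−1.24/0.6145) = 0.1329 → 13.29%.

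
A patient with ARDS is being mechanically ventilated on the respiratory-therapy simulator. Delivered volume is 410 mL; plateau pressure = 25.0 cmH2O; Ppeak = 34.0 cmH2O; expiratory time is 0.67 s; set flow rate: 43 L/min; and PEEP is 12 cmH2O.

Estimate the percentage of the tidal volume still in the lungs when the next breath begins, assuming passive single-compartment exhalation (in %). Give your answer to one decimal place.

Flow: 43 L/min ÷ 60 = 0.7167 L/s.
R = (PIP − Pplat)/V̇ = (34.0 − 25.0) / 0.7167 = 9.0/0.7167 = 12.558 cmH2O·s/L.
C = Vt/(Pplat − PEEP) = 410.0 / (25.0 − 12) = 410.0/13.0 = 31.538 mL/cmH2O.
τ = R × C = 12.558 × 0.03154 L/cmH2O = 0.3961 s.
Fraction remaining at end-expiration = e^(−Te/τ) = e^(−0.67/0.3961) = 0.1842 → 18.42%.

18.4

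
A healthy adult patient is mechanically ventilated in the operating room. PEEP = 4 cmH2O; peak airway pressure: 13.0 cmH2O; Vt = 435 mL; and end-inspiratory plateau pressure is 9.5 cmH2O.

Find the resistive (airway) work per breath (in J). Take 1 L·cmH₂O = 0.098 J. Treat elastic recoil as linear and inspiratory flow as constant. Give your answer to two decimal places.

0.15

With constant inspiratory flow the resistive pressure is constant at PIP − Pplat = 13.0 − 9.5 = 3.5 cmH2O, so resistive work = 3.5 × 0.435 = 1.523 L·cmH2O.
× 0.098 J/(L·cmH2O) → 0.1493 J.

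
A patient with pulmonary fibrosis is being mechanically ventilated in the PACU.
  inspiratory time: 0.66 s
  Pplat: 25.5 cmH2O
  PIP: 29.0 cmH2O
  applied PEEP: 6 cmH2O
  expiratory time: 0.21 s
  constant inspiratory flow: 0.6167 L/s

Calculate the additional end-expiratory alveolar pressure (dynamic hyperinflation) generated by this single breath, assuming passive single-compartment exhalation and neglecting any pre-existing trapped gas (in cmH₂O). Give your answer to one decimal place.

3.3

Vt = flow × Ti = 0.6167 L/s × 0.66 s × 1000 mL/L = 407.02 mL.
R = (PIP − Pplat)/V̇ = (29.0 − 25.5) / 0.6167 = 3.5/0.6167 = 5.675 cmH2O·s/L.
C = Vt/(Pplat − PEEP) = 407.02 / (25.5 − 6) = 407.02/19.5 = 20.873 mL/cmH2O.
τ = R × C = 5.675 × 0.02087 L/cmH2O = 0.1184 s.
Fraction remaining = e^(−Te/τ) = e^(−0.21/0.1184) = 0.1697; trapped volume = 407.02 × 0.1697 = 69.071 mL.
Additional alveolar pressure from trapping ≈ V_trapped / C = 69.071 / 20.873 = 3.309 cmH2O.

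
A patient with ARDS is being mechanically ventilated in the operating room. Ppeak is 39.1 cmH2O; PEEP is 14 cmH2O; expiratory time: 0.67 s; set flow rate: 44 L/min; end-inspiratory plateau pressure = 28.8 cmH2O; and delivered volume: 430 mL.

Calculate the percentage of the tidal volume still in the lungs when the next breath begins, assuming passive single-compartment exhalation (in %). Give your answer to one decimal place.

19.4

Flow: 44 L/min ÷ 60 = 0.7333 L/s.
R = (PIP − Pplat)/V̇ = (39.1 − 28.8) / 0.7333 = 10.3/0.7333 = 14.046 cmH2O·s/L.
C = Vt/(Pplat − PEEP) = 430.0 / (28.8 − 14) = 430.0/14.8 = 29.054 mL/cmH2O.
τ = R × C = 14.046 × 0.02905 L/cmH2O = 0.408 s.
Fraction remaining at end-expiration = e^(−Te/τ) = e^(−0.67/0.408) = 0.1936 → 19.36%.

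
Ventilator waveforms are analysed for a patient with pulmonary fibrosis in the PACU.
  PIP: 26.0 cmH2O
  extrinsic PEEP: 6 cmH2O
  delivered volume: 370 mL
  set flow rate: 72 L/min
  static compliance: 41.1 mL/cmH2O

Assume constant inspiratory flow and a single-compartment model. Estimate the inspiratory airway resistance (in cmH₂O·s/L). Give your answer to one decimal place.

Flow: 72 L/min ÷ 60 = 1.2 L/s.
Equation of motion (constant flow): PIP = Vt/C + R·V̇ + PEEP.
R·V̇ = PIP − Vt/C − PEEP = 26.0 − 370/41.1 − 6 = 26.0 − 9.002 − 6 = 10.998 cmH2O.
R = 10.998 / 1.2 = 9.165 cmH2O·s/L.

9.2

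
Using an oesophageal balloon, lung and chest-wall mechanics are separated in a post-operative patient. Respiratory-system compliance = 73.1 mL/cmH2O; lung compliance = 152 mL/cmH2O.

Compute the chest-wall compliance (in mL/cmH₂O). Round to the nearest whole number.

1/Ccw = 1/Crs − 1/CL.
1/Ccw = 1/73.1 − 1/152 = 0.007101.
Ccw = 140.83 mL/cmH2O.

141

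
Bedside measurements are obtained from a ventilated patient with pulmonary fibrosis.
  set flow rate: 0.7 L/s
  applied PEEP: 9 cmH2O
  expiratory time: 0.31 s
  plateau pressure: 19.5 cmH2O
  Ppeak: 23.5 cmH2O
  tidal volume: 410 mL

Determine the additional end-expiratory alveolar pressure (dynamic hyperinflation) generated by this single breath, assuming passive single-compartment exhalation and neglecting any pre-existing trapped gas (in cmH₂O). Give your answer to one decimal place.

R = (PIP − Pplat)/V̇ = (23.5 − 19.5) / 0.7 = 4.0/0.7 = 5.714 cmH2O·s/L.
C = Vt/(Pplat − PEEP) = 410.0 / (19.5 − 9) = 410.0/10.5 = 39.048 mL/cmH2O.
τ = R × C = 5.714 × 0.03905 L/cmH2O = 0.2231 s.
Fraction remaining = e^(−Te/τ) = e^(−0.31/0.2231) = 0.2492; trapped volume = 410.0 × 0.2492 = 102.17 mL.
Additional alveolar pressure from trapping ≈ V_trapped / C = 102.17 / 39.048 = 2.617 cmH2O.

2.6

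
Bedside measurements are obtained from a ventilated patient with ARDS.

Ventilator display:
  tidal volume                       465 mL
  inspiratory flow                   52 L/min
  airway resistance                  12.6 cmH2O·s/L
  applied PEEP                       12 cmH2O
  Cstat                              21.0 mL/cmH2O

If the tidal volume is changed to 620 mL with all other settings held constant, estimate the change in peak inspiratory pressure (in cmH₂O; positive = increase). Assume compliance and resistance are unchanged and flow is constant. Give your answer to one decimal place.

7.4

PIP = Vt/C + R·V̇ + PEEP (constant-flow equation of motion).
Only the elastic term changes: ΔPIP = ΔVt / C = (620 − 465) / 21.0 = 7.381 cmH2O.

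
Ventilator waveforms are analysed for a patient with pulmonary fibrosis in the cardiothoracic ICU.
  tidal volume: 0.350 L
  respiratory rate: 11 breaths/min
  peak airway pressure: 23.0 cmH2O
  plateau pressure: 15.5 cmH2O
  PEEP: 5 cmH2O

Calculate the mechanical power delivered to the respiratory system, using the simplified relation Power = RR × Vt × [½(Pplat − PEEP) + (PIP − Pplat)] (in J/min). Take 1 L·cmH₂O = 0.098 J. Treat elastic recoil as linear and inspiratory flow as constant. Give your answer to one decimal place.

Per-breath work = Vt × [½(Pplat−PEEP) + (PIP−Pplat)] = 0.350 × [0.5×10.5 + 7.5] = 0.350 × 12.75 = 4.463 L·cmH2O.
Power = 11 × 4.463 = 49.093 L·cmH2O/min.
× 0.098 J/(L·cmH2O) → 4.811 J/min.

4.8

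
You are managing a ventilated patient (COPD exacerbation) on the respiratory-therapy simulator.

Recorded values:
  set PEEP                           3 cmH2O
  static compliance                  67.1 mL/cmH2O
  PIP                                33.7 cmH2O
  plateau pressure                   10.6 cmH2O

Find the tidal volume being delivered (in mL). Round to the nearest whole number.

Vt = Cstat × (Pplat − PEEP) = 67.1 × (10.6 − 3) = 67.1 × 7.6 = 509.96 mL.

510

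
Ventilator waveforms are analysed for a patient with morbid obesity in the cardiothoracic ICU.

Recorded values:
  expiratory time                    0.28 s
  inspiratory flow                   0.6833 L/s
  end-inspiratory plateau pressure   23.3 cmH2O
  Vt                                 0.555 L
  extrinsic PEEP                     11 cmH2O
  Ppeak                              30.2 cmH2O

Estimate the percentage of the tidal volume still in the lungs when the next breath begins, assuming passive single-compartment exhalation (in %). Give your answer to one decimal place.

R = (PIP − Pplat)/V̇ = (30.2 − 23.3) / 0.6833 = 6.9/0.6833 = 10.098 cmH2O·s/L.
C = Vt/(Pplat − PEEP) = 555.0 / (23.3 − 11) = 555.0/12.3 = 45.122 mL/cmH2O.
τ = R × C = 10.098 × 0.04512 L/cmH2O = 0.4556 s.
Fraction remaining at end-expiration = e^(−Te/τ) = e^(−0.28/0.4556) = 0.5409 → 54.09%.

54.1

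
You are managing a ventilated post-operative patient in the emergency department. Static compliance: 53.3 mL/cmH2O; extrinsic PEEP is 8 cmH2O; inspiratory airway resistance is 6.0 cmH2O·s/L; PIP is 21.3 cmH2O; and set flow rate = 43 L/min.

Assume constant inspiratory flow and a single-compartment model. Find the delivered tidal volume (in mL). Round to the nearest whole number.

Flow: 43 L/min ÷ 60 = 0.7167 L/s.
Equation of motion (constant flow): PIP = Vt/C + R·V̇ + PEEP.
Vt/C = PIP − R·V̇ − PEEP = 21.3 − 4.3 − 8 = 9.0 cmH2O.
Vt = C × 9.0 = 53.3 × 9.0 = 479.7 mL.

480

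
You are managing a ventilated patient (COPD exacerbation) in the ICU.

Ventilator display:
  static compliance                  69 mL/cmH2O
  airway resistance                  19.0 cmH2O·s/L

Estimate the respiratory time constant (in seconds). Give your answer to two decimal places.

1.31

τ = R × C = 19.0 × 69 mL/cmH2O = 19.0 × 0.069 L/cmH2O = 1.311 s.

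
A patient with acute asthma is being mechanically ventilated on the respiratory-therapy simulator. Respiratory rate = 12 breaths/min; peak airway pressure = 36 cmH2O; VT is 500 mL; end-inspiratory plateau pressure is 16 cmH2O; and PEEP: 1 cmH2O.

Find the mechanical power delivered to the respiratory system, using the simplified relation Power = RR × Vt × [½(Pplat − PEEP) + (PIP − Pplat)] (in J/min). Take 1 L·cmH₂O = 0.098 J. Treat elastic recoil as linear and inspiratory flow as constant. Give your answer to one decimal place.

Per-breath work = Vt × [½(Pplat−PEEP) + (PIP−Pplat)] = 0.500 × [0.5×15.0 + 20.0] = 0.500 × 27.5 = 13.75 L·cmH2O.
Power = 12 × 13.75 = 165.0 L·cmH2O/min.
× 0.098 J/(L·cmH2O) → 16.17 J/min.

16.2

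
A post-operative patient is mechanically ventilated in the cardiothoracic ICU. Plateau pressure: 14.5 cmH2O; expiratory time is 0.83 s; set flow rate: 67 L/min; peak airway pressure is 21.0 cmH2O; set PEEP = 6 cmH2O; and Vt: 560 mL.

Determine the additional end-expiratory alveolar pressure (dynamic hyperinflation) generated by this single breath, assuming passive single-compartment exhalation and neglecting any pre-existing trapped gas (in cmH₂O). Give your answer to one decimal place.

Flow: 67 L/min ÷ 60 = 1.1167 L/s.
R = (PIP − Pplat)/V̇ = (21.0 − 14.5) / 1.1167 = 6.5/1.1167 = 5.821 cmH2O·s/L.
C = Vt/(Pplat − PEEP) = 560.0 / (14.5 − 6) = 560.0/8.5 = 65.882 mL/cmH2O.
τ = R × C = 5.821 × 0.06588 L/cmH2O = 0.3835 s.
Fraction remaining = e^(−Te/τ) = e^(−0.83/0.3835) = 0.1148; trapped volume = 560.0 × 0.1148 = 64.288 mL.
Additional alveolar pressure from trapping ≈ V_trapped / C = 64.288 / 65.882 = 0.9758 cmH2O.

1.0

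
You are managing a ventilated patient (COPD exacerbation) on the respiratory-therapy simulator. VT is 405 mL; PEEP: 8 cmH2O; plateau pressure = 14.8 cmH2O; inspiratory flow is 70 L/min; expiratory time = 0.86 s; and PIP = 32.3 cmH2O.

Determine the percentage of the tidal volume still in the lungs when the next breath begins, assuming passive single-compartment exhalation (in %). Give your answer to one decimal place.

Flow: 70 L/min ÷ 60 = 1.1667 L/s.
R = (PIP − Pplat)/V̇ = (32.3 − 14.8) / 1.1667 = 17.5/1.1667 = 15.0 cmH2O·s/L.
C = Vt/(Pplat − PEEP) = 405.0 / (14.8 − 8) = 405.0/6.8 = 59.559 mL/cmH2O.
τ = R × C = 15.0 × 0.05956 L/cmH2O = 0.8934 s.
Fraction remaining at end-expiration = e^(−Te/τ) = e^(−0.86/0.8934) = 0.3819 → 38.19%.

38.2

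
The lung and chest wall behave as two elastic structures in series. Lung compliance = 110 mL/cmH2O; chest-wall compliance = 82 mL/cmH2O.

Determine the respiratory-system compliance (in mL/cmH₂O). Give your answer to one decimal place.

Lung and chest wall are elastances in series: 1/Crs = 1/CL + 1/Ccw.
1/Crs = 1/110 + 1/82 = 0.02129.
Crs = 46.97 mL/cmH2O.

47.0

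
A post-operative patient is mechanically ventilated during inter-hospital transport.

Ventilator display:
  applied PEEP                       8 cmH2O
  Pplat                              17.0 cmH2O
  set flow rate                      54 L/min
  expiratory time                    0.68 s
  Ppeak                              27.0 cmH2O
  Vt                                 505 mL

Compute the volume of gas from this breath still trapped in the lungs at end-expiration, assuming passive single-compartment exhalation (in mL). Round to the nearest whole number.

Flow: 54 L/min ÷ 60 = 0.9 L/s.
R = (PIP − Pplat)/V̇ = (27.0 − 17.0) / 0.9 = 10.0/0.9 = 11.111 cmH2O·s/L.
C = Vt/(Pplat − PEEP) = 505.0 / (17.0 − 8) = 505.0/9.0 = 56.111 mL/cmH2O.
τ = R × C = 11.111 × 0.05611 L/cmH2O = 0.6234 s.
Fraction remaining = e^(−Te/τ) = e^(−0.68/0.6234) = 0.336.
Trapped volume = 505.0 × 0.336 = 169.68 mL.

170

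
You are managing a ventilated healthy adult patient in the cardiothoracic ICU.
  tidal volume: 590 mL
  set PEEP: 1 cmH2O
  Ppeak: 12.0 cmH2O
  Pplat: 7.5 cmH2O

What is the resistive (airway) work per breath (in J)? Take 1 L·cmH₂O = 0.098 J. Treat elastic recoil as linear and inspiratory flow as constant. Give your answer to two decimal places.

With constant inspiratory flow the resistive pressure is constant at PIP − Pplat = 12.0 − 7.5 = 4.5 cmH2O, so resistive work = 4.5 × 0.590 = 2.655 L·cmH2O.
× 0.098 J/(L·cmH2O) → 0.2602 J.

0.26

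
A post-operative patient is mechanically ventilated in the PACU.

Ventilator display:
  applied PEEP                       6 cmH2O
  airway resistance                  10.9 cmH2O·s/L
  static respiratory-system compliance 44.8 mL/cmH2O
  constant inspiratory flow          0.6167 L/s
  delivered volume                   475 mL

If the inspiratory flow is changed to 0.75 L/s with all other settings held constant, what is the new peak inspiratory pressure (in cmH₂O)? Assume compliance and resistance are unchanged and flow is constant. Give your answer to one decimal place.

PIP = Vt/C + R·V̇ + PEEP (constant-flow equation of motion).
Only the resistive term changes: ΔPIP = R × ΔV̇ = 10.9 × (0.75 − 0.6167) = 10.9 × 0.1333 = 1.453 cmH2O.
Original PIP = 475/44.8 + 10.9×0.6167 + 6 = 23.325 cmH2O; new PIP = 23.325 + (1.453) = 24.778 cmH2O.

24.8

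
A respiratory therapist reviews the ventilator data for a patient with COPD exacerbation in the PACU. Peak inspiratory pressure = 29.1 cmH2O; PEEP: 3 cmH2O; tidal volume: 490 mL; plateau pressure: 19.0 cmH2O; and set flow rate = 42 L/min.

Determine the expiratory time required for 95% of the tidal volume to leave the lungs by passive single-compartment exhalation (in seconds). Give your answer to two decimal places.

Flow: 42 L/min ÷ 60 = 0.7 L/s.
R = (PIP − Pplat)/V̇ = (29.1 − 19.0) / 0.7 = 10.1/0.7 = 14.429 cmH2O·s/L.
C = Vt/(Pplat − PEEP) = 490.0 / (19.0 − 3) = 490.0/16.0 = 30.625 mL/cmH2O.
τ = R × C = 14.429 × 0.03063 L/cmH2O = 0.442 s.
t = −τ·ln(1 − 0.95) = −0.442·ln(0.05) = 1.324 s.

1.32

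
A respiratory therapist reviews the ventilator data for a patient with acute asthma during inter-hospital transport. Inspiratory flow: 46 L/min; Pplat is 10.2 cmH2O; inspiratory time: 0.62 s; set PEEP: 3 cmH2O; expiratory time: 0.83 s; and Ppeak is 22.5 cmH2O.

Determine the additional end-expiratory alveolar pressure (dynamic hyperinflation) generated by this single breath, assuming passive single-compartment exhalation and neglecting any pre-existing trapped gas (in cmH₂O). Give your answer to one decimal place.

3.3

Flow: 46 L/min ÷ 60 = 0.7667 L/s.
Vt = flow × Ti = 0.7667 L/s × 0.62 s × 1000 mL/L = 475.35 mL.
R = (PIP − Pplat)/V̇ = (22.5 − 10.2) / 0.7667 = 12.3/0.7667 = 16.043 cmH2O·s/L.
C = Vt/(Pplat − PEEP) = 475.35 / (10.2 − 3) = 475.35/7.2 = 66.021 mL/cmH2O.
τ = R × C = 16.043 × 0.06602 L/cmH2O = 1.059 s.
Fraction remaining = e^(−Te/τ) = e^(−0.83/1.059) = 0.4567; trapped volume = 475.35 × 0.4567 = 217.09 mL.
Additional alveolar pressure from trapping ≈ V_trapped / C = 217.09 / 66.021 = 3.288 cmH2O.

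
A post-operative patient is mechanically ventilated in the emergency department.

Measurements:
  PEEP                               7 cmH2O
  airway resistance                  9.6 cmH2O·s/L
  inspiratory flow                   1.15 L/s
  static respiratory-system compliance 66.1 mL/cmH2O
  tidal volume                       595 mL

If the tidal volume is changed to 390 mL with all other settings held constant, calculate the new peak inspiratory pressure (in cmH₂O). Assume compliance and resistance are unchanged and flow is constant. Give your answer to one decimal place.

PIP = Vt/C + R·V̇ + PEEP (constant-flow equation of motion).
Only the elastic term changes: ΔPIP = ΔVt / C = (390 − 595) / 66.1 = -3.101 cmH2O.
Original PIP = 595/66.1 + 9.6×1.15 + 7 = 27.042 cmH2O; new PIP = 27.042 + (-3.101) = 23.941 cmH2O.

23.9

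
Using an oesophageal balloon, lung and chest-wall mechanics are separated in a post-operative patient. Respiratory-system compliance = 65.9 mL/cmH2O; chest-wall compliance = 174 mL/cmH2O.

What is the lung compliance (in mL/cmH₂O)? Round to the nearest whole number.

1/CL = 1/Crs − 1/Ccw.
1/CL = 1/65.9 − 1/174 = 0.009427.
CL = 106.08 mL/cmH2O.

106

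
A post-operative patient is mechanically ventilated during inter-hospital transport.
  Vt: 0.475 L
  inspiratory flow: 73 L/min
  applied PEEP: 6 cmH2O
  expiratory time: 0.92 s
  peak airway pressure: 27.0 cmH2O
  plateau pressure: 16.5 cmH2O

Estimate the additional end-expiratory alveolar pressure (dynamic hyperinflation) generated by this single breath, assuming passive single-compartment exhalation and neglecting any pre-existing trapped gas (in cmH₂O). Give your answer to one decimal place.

1.0

Flow: 73 L/min ÷ 60 = 1.2167 L/s.
R = (PIP − Pplat)/V̇ = (27.0 − 16.5) / 1.2167 = 10.5/1.2167 = 8.63 cmH2O·s/L.
C = Vt/(Pplat − PEEP) = 475.0 / (16.5 − 6) = 475.0/10.5 = 45.238 mL/cmH2O.
τ = R × C = 8.63 × 0.04524 L/cmH2O = 0.3904 s.
Fraction remaining = e^(−Te/τ) = e^(−0.92/0.3904) = 0.09475; trapped volume = 475.0 × 0.09475 = 45.006 mL.
Additional alveolar pressure from trapping ≈ V_trapped / C = 45.006 / 45.238 = 0.9949 cmH2O.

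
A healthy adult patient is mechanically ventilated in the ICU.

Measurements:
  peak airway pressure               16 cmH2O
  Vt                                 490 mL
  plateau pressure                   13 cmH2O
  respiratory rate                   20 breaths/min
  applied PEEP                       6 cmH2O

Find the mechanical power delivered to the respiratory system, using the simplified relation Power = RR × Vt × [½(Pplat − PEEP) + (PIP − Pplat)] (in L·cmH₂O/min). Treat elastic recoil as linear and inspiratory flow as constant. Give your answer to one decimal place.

Per-breath work = Vt × [½(Pplat−PEEP) + (PIP−Pplat)] = 0.490 × [0.5×7.0 + 3.0] = 0.490 × 6.5 = 3.185 L·cmH2O.
Power = 20 × 3.185 = 63.7 L·cmH2O/min.

63.7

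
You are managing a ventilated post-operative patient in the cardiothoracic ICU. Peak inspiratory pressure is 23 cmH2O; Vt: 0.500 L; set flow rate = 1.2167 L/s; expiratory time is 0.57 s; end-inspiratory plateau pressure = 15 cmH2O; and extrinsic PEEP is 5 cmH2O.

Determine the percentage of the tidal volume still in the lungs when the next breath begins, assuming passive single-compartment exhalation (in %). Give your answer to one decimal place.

17.7

R = (PIP − Pplat)/V̇ = (23 − 15) / 1.2167 = 8.0/1.2167 = 6.575 cmH2O·s/L.
C = Vt/(Pplat − PEEP) = 500.0 / (15 − 5) = 500.0/10.0 = 50.0 mL/cmH2O.
τ = R × C = 6.575 × 0.05 L/cmH2O = 0.3288 s.
Fraction remaining at end-expiration = e^(−Te/τ) = e^(−0.57/0.3288) = 0.1767 → 17.67%.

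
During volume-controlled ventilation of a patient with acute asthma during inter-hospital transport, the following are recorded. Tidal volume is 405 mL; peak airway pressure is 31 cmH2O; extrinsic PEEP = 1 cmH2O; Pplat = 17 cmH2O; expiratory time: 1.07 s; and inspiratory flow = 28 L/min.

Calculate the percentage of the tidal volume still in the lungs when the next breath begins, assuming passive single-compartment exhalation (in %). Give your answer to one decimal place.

24.4

Flow: 28 L/min ÷ 60 = 0.4667 L/s.
R = (PIP − Pplat)/V̇ = (31 − 17) / 0.4667 = 14.0/0.4667 = 29.998 cmH2O·s/L.
C = Vt/(Pplat − PEEP) = 405.0 / (17 − 1) = 405.0/16.0 = 25.313 mL/cmH2O.
τ = R × C = 29.998 × 0.02531 L/cmH2O = 0.7592 s.
Fraction remaining at end-expiration = e^(−Te/τ) = e^(−1.07/0.7592) = 0.2443 → 24.43%.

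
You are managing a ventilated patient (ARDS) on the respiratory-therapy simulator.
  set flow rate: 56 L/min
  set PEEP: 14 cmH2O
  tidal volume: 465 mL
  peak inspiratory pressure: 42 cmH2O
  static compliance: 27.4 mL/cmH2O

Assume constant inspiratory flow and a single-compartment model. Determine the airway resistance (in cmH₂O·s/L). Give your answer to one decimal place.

11.8

Flow: 56 L/min ÷ 60 = 0.9333 L/s.
Equation of motion (constant flow): PIP = Vt/C + R·V̇ + PEEP.
R·V̇ = PIP − Vt/C − PEEP = 42 − 465/27.4 − 14 = 42 − 16.971 − 14 = 11.029 cmH2O.
R = 11.029 / 0.9333 = 11.817 cmH2O·s/L.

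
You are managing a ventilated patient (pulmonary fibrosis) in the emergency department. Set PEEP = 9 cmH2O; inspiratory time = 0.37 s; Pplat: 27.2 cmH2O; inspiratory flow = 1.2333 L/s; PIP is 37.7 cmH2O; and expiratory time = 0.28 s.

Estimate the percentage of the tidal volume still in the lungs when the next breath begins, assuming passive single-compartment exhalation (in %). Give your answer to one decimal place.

Vt = flow × Ti = 1.2333 L/s × 0.37 s × 1000 mL/L = 456.32 mL.
R = (PIP − Pplat)/V̇ = (37.7 − 27.2) / 1.2333 = 10.5/1.2333 = 8.514 cmH2O·s/L.
C = Vt/(Pplat − PEEP) = 456.32 / (27.2 − 9) = 456.32/18.2 = 25.073 mL/cmH2O.
τ = R × C = 8.514 × 0.02507 L/cmH2O = 0.2134 s.
Fraction remaining at end-expiration = e^(−Te/τ) = e^(−0.28/0.2134) = 0.2693 → 26.93%.

26.9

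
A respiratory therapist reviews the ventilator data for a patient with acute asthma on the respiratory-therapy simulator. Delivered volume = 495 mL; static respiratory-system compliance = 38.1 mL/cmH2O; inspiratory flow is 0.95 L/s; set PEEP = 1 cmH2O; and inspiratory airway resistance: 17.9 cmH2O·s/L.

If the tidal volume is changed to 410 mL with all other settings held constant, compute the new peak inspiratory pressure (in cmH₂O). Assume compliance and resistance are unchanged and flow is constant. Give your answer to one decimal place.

PIP = Vt/C + R·V̇ + PEEP (constant-flow equation of motion).
Only the elastic term changes: ΔPIP = ΔVt / C = (410 − 495) / 38.1 = -2.231 cmH2O.
Original PIP = 495/38.1 + 17.9×0.95 + 1 = 30.997 cmH2O; new PIP = 30.997 + (-2.231) = 28.766 cmH2O.

28.8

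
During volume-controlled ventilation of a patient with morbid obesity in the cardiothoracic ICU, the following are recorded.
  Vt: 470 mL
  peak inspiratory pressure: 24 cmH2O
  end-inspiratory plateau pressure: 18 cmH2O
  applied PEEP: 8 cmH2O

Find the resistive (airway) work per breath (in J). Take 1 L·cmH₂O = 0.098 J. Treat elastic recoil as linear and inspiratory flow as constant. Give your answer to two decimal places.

With constant inspiratory flow the resistive pressure is constant at PIP − Pplat = 24 − 18 = 6.0 cmH2O, so resistive work = 6.0 × 0.470 = 2.82 L·cmH2O.
× 0.098 J/(L·cmH2O) → 0.2764 J.

0.28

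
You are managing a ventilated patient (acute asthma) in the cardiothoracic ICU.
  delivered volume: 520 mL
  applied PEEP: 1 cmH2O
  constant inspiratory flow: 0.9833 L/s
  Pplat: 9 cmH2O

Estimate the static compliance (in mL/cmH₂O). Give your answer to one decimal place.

Cstat = Vt / (Pplat − PEEP) = 520 / (9 − 1) = 520 / 8.0 = 65.0 mL/cmH2O.

65.0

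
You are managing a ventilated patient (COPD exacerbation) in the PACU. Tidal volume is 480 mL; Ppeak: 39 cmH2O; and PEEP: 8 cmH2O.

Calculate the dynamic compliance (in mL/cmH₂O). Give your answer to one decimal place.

Dynamic compliance = Vt / (PIP − PEEP) = 480 / (39 − 8) = 480 / 31.0 = 15.484 mL/cmH2O.

15.5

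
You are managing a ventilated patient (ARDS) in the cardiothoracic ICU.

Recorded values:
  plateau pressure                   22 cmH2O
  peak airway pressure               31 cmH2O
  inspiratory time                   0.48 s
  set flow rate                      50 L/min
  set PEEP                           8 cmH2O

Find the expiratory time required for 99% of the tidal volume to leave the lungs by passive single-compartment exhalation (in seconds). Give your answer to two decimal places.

1.42

Flow: 50 L/min ÷ 60 = 0.8333 L/s.
Vt = flow × Ti = 0.8333 L/s × 0.48 s × 1000 mL/L = 399.98 mL.
R = (PIP − Pplat)/V̇ = (31 − 22) / 0.8333 = 9.0/0.8333 = 10.8 cmH2O·s/L.
C = Vt/(Pplat − PEEP) = 399.98 / (22 − 8) = 399.98/14.0 = 28.57 mL/cmH2O.
τ = R × C = 10.8 × 0.02857 L/cmH2O = 0.3086 s.
t = −τ·ln(1 − 0.99) = −0.3086·ln(0.01) = 1.421 s.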